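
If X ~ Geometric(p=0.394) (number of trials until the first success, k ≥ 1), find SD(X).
1.9758

We have X ~ Geometric(p=0.394) (number of trials until the first success, k ≥ 1).

For a Geometric distribution with p=0.394 (number of trials until the first success, k ≥ 1):
σ = √Var(X) = 1.9758

The standard deviation is the square root of the variance.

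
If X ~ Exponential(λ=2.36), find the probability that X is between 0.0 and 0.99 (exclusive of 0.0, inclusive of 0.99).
0.903325

We have X ~ Exponential(λ=2.36).

To find P(0.0 < X ≤ 0.99), we use:
P(0.0 < X ≤ 0.99) = P(X ≤ 0.99) - P(X ≤ 0.0)
                 = F(0.99) - F(0.0)
                 = 0.903325 - 0.000000
                 = 0.903325

So there's approximately a 90.3% chance that X falls in this range.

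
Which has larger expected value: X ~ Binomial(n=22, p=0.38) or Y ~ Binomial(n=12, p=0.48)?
X has larger mean (8.3600 > 5.7600)

Compute the expected value for each distribution:

X ~ Binomial(n=22, p=0.38):
E[X] = 8.3600

Y ~ Binomial(n=12, p=0.48):
E[Y] = 5.7600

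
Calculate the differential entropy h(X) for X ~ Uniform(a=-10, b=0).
2.3026 nats

We have X ~ Uniform(a=-10, b=0).

The differential entropy measures the uncertainty or information content of the distribution.

For a Uniform distribution with a=-10, b=0:
h(X) = 2.3026 nats

(In bits, this would be 3.3219 bits.)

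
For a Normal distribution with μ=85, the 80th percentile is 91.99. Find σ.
σ = 8.3054

For X ~ Normal(μ, σ), the p-th percentile satisfies x = μ + z_p × σ,
where z_p = Φ⁻¹(p) is the standard normal quantile.

Step 1: z_{0.8} = Φ⁻¹(0.8) = 0.8416

Step 2: Solve for σ:
91.99 = 85 + 0.8416 × σ
σ = (91.99 - 85) / 0.8416
σ = 6.99 / 0.8416
σ = 8.3054

Verification: μ + z × σ = 85 + 0.8416 × 8.3054 = 91.99 ✓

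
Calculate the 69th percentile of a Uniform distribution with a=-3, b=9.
5.2800

We have X ~ Uniform(a=-3, b=9).

We want to find x such that P(X ≤ x) = 0.69.

This is the 69th percentile, which means 69% of values fall below this point.

Using the inverse CDF (quantile function):
x = F⁻¹(0.69) = 5.2800

Verification: P(X ≤ 5.2800) = 0.69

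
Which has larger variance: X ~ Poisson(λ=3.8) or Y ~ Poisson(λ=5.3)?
Y has larger variance (5.3000 > 3.8000)

Compute the variance for each distribution:

X ~ Poisson(λ=3.8):
Var(X) = 3.8000

Y ~ Poisson(λ=5.3):
Var(Y) = 5.3000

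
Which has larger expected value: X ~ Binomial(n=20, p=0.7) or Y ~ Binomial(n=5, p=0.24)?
X has larger mean (14.0000 > 1.2000)

Compute the expected value for each distribution:

X ~ Binomial(n=20, p=0.7):
E[X] = 14.0000

Y ~ Binomial(n=5, p=0.24):
E[Y] = 1.2000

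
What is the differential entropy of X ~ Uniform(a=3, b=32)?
3.3673 nats

We have X ~ Uniform(a=3, b=32).

The differential entropy measures the uncertainty or information content of the distribution.

For a Uniform distribution with a=3, b=32:
h(X) = 3.3673 nats

(In bits, this would be 4.8580 bits.)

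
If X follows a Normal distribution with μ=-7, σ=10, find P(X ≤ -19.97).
0.097316

We have X ~ Normal(μ=-7, σ=10).

The CDF gives us P(X ≤ k).

Using the CDF:
P(X ≤ -19.97) = 0.097316

This means there's approximately a 9.7% chance that X is at most -19.97.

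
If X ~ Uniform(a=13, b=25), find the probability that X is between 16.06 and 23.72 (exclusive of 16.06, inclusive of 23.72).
0.638333

We have X ~ Uniform(a=13, b=25).

To find P(16.06 < X ≤ 23.72), we use:
P(16.06 < X ≤ 23.72) = P(X ≤ 23.72) - P(X ≤ 16.06)
                 = F(23.72) - F(16.06)
                 = 0.893333 - 0.255000
                 = 0.638333

So there's approximately a 63.8% chance that X falls in this range.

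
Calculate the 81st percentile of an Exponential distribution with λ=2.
0.8304

We have X ~ Exponential(λ=2).

We want to find x such that P(X ≤ x) = 0.81.

This is the 81st percentile, which means 81% of values fall below this point.

Using the inverse CDF (quantile function):
x = F⁻¹(0.81) = 0.8304

Verification: P(X ≤ 0.8304) = 0.81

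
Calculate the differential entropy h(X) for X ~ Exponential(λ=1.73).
0.4519 nats

We have X ~ Exponential(λ=1.73).

The differential entropy measures the uncertainty or information content of the distribution.

For an Exponential distribution with λ=1.73:
h(X) = 0.4519 nats

(In bits, this would be 0.6519 bits.)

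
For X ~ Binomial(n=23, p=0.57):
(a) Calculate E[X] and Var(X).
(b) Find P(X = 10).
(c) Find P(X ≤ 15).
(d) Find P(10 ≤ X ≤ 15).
(a) E[X] = 13.1100, Var(X) = 5.6373
(b) P(X = 10) = 0.071169
(c) P(X ≤ 15) = 0.842940
(d) P(10 ≤ X ≤ 15) = 0.778022

We have X ~ Binomial(n=23, p=0.57).

(a) Moments:
E[X] = 13.1100
Var(X) = 5.6373
σ = √Var(X) = 2.3743

(b) Point probability using PMF:
P(X = 10) = 0.071169

(c) Cumulative probability using CDF:
P(X ≤ 15) = F(15) = 0.842940

(d) Range probability:
P(10 ≤ X ≤ 15) = P(X ≤ 15) - P(X ≤ 9)
                   = F(15) - F(9)
                   = 0.842940 - 0.064918
                   = 0.778022

This means approximately 77.8% of outcomes fall in the interval [10, 15].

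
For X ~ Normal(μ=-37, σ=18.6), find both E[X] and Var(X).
E[X] = -37.0000, Var(X) = 345.9600

We have X ~ Normal(μ=-37, σ=18.6).

For a Normal distribution with μ=-37, σ=18.6:

Expected value:
E[X] = -37.0000

Variance:
Var(X) = 345.9600

Standard deviation:
σ = √Var(X) = 18.6000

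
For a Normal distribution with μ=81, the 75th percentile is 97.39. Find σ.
σ = 24.2999

For X ~ Normal(μ, σ), the p-th percentile satisfies x = μ + z_p × σ,
where z_p = Φ⁻¹(p) is the standard normal quantile.

Step 1: z_{0.75} = Φ⁻¹(0.75) = 0.6745

Step 2: Solve for σ:
97.39 = 81 + 0.6745 × σ
σ = (97.39 - 81) / 0.6745
σ = 16.39 / 0.6745
σ = 24.2999

Verification: μ + z × σ = 81 + 0.6745 × 24.2999 = 97.39 ✓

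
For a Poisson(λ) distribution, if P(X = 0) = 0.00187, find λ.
λ = 6.2818

For a Poisson(λ) distribution, the PMF at 0 is:
P(X = 0) = λ^0 e^(-λ) / 0! = e^(-λ)

Given P(X = 0) = 0.00187:
e^(-λ) = 0.00187
-λ = ln(0.00187)
λ = -ln(0.00187) = 6.2818

Verification: e^(-6.2818) = 0.00187 ✓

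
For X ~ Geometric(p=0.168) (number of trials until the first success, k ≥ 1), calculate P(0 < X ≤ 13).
0.908462

We have X ~ Geometric(p=0.168) (number of trials until the first success, k ≥ 1).

To find P(0 < X ≤ 13), we use:
P(0 < X ≤ 13) = P(X ≤ 13) - P(X ≤ 0)
                 = F(13) - F(0)
                 = 0.908462 - 0.000000
                 = 0.908462

So there's approximately a 90.8% chance that X falls in this range.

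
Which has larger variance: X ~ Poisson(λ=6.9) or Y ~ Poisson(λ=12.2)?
Y has larger variance (12.2000 > 6.9000)

Compute the variance for each distribution:

X ~ Poisson(λ=6.9):
Var(X) = 6.9000

Y ~ Poisson(λ=12.2):
Var(Y) = 12.2000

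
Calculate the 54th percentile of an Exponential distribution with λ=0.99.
0.7844

We have X ~ Exponential(λ=0.99).

We want to find x such that P(X ≤ x) = 0.54.

This is the 54th percentile, which means 54% of values fall below this point.

Using the inverse CDF (quantile function):
x = F⁻¹(0.54) = 0.7844

Verification: P(X ≤ 0.7844) = 0.54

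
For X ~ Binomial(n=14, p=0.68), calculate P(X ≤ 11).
0.874617

We have X ~ Binomial(n=14, p=0.68).

The CDF gives us P(X ≤ k).

Using the CDF:
P(X ≤ 11) = 0.874617

This means there's approximately a 87.5% chance that X is at most 11.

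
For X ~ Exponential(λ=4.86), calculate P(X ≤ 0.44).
0.882157

We have X ~ Exponential(λ=4.86).

The CDF gives us P(X ≤ k).

Using the CDF:
P(X ≤ 0.44) = 0.882157

This means there's approximately a 88.2% chance that X is at most 0.44.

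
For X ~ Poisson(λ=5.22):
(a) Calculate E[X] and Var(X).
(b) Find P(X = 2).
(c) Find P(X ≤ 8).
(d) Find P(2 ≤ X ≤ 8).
(a) E[X] = 5.2200, Var(X) = 5.2200
(b) P(X = 2) = 0.073671
(c) P(X ≤ 8) = 0.916594
(d) P(2 ≤ X ≤ 8) = 0.882961

We have X ~ Poisson(λ=5.22).

(a) Moments:
E[X] = 5.2200
Var(X) = 5.2200
σ = √Var(X) = 2.2847

(b) Point probability using PMF:
P(X = 2) = 0.073671

(c) Cumulative probability using CDF:
P(X ≤ 8) = F(8) = 0.916594

(d) Range probability:
P(2 ≤ X ≤ 8) = P(X ≤ 8) - P(X ≤ 1)
                   = F(8) - F(1)
                   = 0.916594 - 0.033634
                   = 0.882961

This means approximately 88.3% of outcomes fall in the interval [2, 8].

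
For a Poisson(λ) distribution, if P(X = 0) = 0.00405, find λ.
λ = 5.5090

For a Poisson(λ) distribution, the PMF at 0 is:
P(X = 0) = λ^0 e^(-λ) / 0! = e^(-λ)

Given P(X = 0) = 0.00405:
e^(-λ) = 0.00405
-λ = ln(0.00405)
λ = -ln(0.00405) = 5.5090

Verification: e^(-5.5090) = 0.00405 ✓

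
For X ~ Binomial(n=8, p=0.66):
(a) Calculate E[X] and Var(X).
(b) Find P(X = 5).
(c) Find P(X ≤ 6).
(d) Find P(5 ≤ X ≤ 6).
(a) E[X] = 5.2800, Var(X) = 1.7952
(b) P(X = 5) = 0.275641
(c) P(X ≤ 6) = 0.815616
(d) P(5 ≤ X ≤ 6) = 0.543176

We have X ~ Binomial(n=8, p=0.66).

(a) Moments:
E[X] = 5.2800
Var(X) = 1.7952
σ = √Var(X) = 1.3399

(b) Point probability using PMF:
P(X = 5) = 0.275641

(c) Cumulative probability using CDF:
P(X ≤ 6) = F(6) = 0.815616

(d) Range probability:
P(5 ≤ X ≤ 6) = P(X ≤ 6) - P(X ≤ 4)
                   = F(6) - F(4)
                   = 0.815616 - 0.272440
                   = 0.543176

This means approximately 54.3% of outcomes fall in the interval [5, 6].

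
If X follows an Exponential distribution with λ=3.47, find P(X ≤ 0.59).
0.870917

We have X ~ Exponential(λ=3.47).

The CDF gives us P(X ≤ k).

Using the CDF:
P(X ≤ 0.59) = 0.870917

This means there's approximately a 87.1% chance that X is at most 0.59.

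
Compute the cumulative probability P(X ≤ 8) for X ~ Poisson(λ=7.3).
0.689224

We have X ~ Poisson(λ=7.3).

The CDF gives us P(X ≤ k).

Using the CDF:
P(X ≤ 8) = 0.689224

This means there's approximately a 68.9% chance that X is at most 8.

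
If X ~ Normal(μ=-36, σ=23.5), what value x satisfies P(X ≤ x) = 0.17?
-58.4229

We have X ~ Normal(μ=-36, σ=23.5).

We want to find x such that P(X ≤ x) = 0.17.

This is the 17th percentile, which means 17% of values fall below this point.

Using the inverse CDF (quantile function):
x = F⁻¹(0.17) = -58.4229

Verification: P(X ≤ -58.4229) = 0.17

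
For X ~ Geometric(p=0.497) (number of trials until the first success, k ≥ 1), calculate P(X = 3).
0.125745

We have X ~ Geometric(p=0.497) (number of trials until the first success, k ≥ 1).

For a Geometric distribution, the PMF gives us the probability of each outcome.

Using the PMF formula:
P(X = 3) = 0.125745

Rounded to 4 decimal places: 0.1257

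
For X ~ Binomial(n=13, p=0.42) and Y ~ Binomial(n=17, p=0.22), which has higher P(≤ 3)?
Y has higher probability (P(Y ≤ 3) = 0.4667 > P(X ≤ 3) = 0.1344)

Compute P(≤ 3) for each distribution:

X ~ Binomial(n=13, p=0.42):
P(X ≤ 3) = 0.1344

Y ~ Binomial(n=17, p=0.22):
P(Y ≤ 3) = 0.4667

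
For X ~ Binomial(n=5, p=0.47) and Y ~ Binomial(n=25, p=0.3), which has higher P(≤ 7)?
X has higher probability (P(X ≤ 7) = 1.0000 > P(Y ≤ 7) = 0.5118)

Compute P(≤ 7) for each distribution:

X ~ Binomial(n=5, p=0.47):
P(X ≤ 7) = 1.0000

Y ~ Binomial(n=25, p=0.3):
P(Y ≤ 7) = 0.5118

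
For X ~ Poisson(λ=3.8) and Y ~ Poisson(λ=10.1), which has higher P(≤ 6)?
X has higher probability (P(X ≤ 6) = 0.9091 > P(Y ≤ 6) = 0.1240)

Compute P(≤ 6) for each distribution:

X ~ Poisson(λ=3.8):
P(X ≤ 6) = 0.9091

Y ~ Poisson(λ=10.1):
P(Y ≤ 6) = 0.1240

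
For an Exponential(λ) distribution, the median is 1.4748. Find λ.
λ = 0.4700

For X ~ Exponential(λ), the CDF is F(x) = 1 - e^(-λx).
The median m satisfies F(m) = 0.5:
1 - e^(-λm) = 0.5
e^(-λm) = 0.5
λm = ln(2)
m = ln(2) / λ

Given m = 1.4748:
λ = ln(2) / 1.4748 = 0.693147 / 1.4748 = 0.4700

Verification: ln(2) / 0.4700 = 1.4748 ✓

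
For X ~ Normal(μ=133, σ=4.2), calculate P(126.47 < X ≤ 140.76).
0.907670

We have X ~ Normal(μ=133, σ=4.2).

To find P(126.47 < X ≤ 140.76), we use:
P(126.47 < X ≤ 140.76) = P(X ≤ 140.76) - P(X ≤ 126.47)
                 = F(140.76) - F(126.47)
                 = 0.967671 - 0.060001
                 = 0.907670

So there's approximately a 90.8% chance that X falls in this range.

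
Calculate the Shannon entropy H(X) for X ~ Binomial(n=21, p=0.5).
2.2478 nats

We have X ~ Binomial(n=21, p=0.5).

The Shannon entropy measures the uncertainty or information content of the distribution.

For a Binomial distribution with n=21, p=0.5:
H(X) = 2.2478 nats

(In bits, this would be 3.2430 bits.)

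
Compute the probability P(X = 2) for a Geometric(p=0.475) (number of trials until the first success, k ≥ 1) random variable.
0.249375

We have X ~ Geometric(p=0.475) (number of trials until the first success, k ≥ 1).

For a Geometric distribution, the PMF gives us the probability of each outcome.

Using the PMF formula:
P(X = 2) = 0.249375

Rounded to 4 decimal places: 0.2494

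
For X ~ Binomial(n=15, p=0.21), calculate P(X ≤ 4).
0.809030

We have X ~ Binomial(n=15, p=0.21).

The CDF gives us P(X ≤ k).

Using the CDF:
P(X ≤ 4) = 0.809030

This means there's approximately a 80.9% chance that X is at most 4.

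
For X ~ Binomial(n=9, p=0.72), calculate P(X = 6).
0.256891

We have X ~ Binomial(n=9, p=0.72).

For a Binomial distribution, the PMF gives us the probability of each outcome.

Using the PMF formula:
P(X = 6) = 0.256891

Rounded to 4 decimal places: 0.2569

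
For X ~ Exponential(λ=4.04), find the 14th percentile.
0.0373

We have X ~ Exponential(λ=4.04).

We want to find x such that P(X ≤ x) = 0.14.

This is the 14th percentile, which means 14% of values fall below this point.

Using the inverse CDF (quantile function):
x = F⁻¹(0.14) = 0.0373

Verification: P(X ≤ 0.0373) = 0.14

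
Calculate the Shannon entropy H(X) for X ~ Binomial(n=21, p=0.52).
2.2470 nats

We have X ~ Binomial(n=21, p=0.52).

The Shannon entropy measures the uncertainty or information content of the distribution.

For a Binomial distribution with n=21, p=0.52:
H(X) = 2.2470 nats

(In bits, this would be 3.2418 bits.)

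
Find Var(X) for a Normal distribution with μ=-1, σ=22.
484.0000

We have X ~ Normal(μ=-1, σ=22).

For a Normal distribution with μ=-1, σ=22:
Var(X) = 484.0000

The variance measures the spread of the distribution around the mean.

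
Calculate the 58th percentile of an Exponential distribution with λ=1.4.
0.6196

We have X ~ Exponential(λ=1.4).

We want to find x such that P(X ≤ x) = 0.58.

This is the 58th percentile, which means 58% of values fall below this point.

Using the inverse CDF (quantile function):
x = F⁻¹(0.58) = 0.6196

Verification: P(X ≤ 0.6196) = 0.58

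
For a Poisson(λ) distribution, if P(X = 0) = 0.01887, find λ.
λ = 3.9702

For a Poisson(λ) distribution, the PMF at 0 is:
P(X = 0) = λ^0 e^(-λ) / 0! = e^(-λ)

Given P(X = 0) = 0.01887:
e^(-λ) = 0.01887
-λ = ln(0.01887)
λ = -ln(0.01887) = 3.9702

Verification: e^(-3.9702) = 0.01887 ✓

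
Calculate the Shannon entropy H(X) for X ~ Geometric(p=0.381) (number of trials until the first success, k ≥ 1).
1.7442 nats

We have X ~ Geometric(p=0.381) (number of trials until the first success, k ≥ 1).

The Shannon entropy measures the uncertainty or information content of the distribution.

For a Geometric distribution with p=0.381 (number of trials until the first success, k ≥ 1):
H(X) = 1.7442 nats

(In bits, this would be 2.5164 bits.)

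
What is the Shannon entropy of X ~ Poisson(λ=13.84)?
2.7265 nats

We have X ~ Poisson(λ=13.84).

The Shannon entropy measures the uncertainty or information content of the distribution.

For a Poisson distribution with λ=13.84:
H(X) = 2.7265 nats

(In bits, this would be 3.9334 bits.)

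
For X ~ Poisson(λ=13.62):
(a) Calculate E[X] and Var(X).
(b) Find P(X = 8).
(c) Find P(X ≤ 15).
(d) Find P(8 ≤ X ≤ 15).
(a) E[X] = 13.6200, Var(X) = 13.6200
(b) P(X = 8) = 0.035711
(c) P(X ≤ 15) = 0.706376
(d) P(8 ≤ X ≤ 15) = 0.667485

We have X ~ Poisson(λ=13.62).

(a) Moments:
E[X] = 13.6200
Var(X) = 13.6200
σ = √Var(X) = 3.6905

(b) Point probability using PMF:
P(X = 8) = 0.035711

(c) Cumulative probability using CDF:
P(X ≤ 15) = F(15) = 0.706376

(d) Range probability:
P(8 ≤ X ≤ 15) = P(X ≤ 15) - P(X ≤ 7)
                   = F(15) - F(7)
                   = 0.706376 - 0.038891
                   = 0.667485

This means approximately 66.7% of outcomes fall in the interval [8, 15].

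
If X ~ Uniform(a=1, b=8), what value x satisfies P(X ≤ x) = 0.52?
4.6400

We have X ~ Uniform(a=1, b=8).

We want to find x such that P(X ≤ x) = 0.52.

This is the 52nd percentile, which means 52% of values fall below this point.

Using the inverse CDF (quantile function):
x = F⁻¹(0.52) = 4.6400

Verification: P(X ≤ 4.6400) = 0.52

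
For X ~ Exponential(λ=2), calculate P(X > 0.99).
0.138069

We have X ~ Exponential(λ=2).

P(X > 0.99) = 1 - P(X ≤ 0.99)
                = 1 - F(0.99)
                = 1 - 0.861931
                = 0.138069

So there's approximately a 13.8% chance that X exceeds 0.99.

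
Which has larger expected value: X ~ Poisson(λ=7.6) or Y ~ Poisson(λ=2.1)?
X has larger mean (7.6000 > 2.1000)

Compute the expected value for each distribution:

X ~ Poisson(λ=7.6):
E[X] = 7.6000

Y ~ Poisson(λ=2.1):
E[Y] = 2.1000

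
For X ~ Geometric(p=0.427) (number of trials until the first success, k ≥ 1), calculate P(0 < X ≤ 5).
0.938231

We have X ~ Geometric(p=0.427) (number of trials until the first success, k ≥ 1).

To find P(0 < X ≤ 5), we use:
P(0 < X ≤ 5) = P(X ≤ 5) - P(X ≤ 0)
                 = F(5) - F(0)
                 = 0.938231 - 0.000000
                 = 0.938231

So there's approximately a 93.8% chance that X falls in this range.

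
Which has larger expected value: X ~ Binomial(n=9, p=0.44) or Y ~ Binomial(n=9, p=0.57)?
Y has larger mean (5.1300 > 3.9600)

Compute the expected value for each distribution:

X ~ Binomial(n=9, p=0.44):
E[X] = 3.9600

Y ~ Binomial(n=9, p=0.57):
E[Y] = 5.1300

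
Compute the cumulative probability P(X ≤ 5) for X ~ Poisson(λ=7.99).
0.192154

We have X ~ Poisson(λ=7.99).

The CDF gives us P(X ≤ k).

Using the CDF:
P(X ≤ 5) = 0.192154

This means there's approximately a 19.2% chance that X is at most 5.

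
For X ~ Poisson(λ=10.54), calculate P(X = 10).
0.123361

We have X ~ Poisson(λ=10.54).

For a Poisson distribution, the PMF gives us the probability of each outcome.

Using the PMF formula:
P(X = 10) = 0.123361

Rounded to 4 decimal places: 0.1234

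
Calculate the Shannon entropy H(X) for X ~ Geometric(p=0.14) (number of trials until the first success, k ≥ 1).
2.8926 nats

We have X ~ Geometric(p=0.14) (number of trials until the first success, k ≥ 1).

The Shannon entropy measures the uncertainty or information content of the distribution.

For a Geometric distribution with p=0.14 (number of trials until the first success, k ≥ 1):
H(X) = 2.8926 nats

(In bits, this would be 4.1731 bits.)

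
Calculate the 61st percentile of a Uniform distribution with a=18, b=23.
21.0500

We have X ~ Uniform(a=18, b=23).

We want to find x such that P(X ≤ x) = 0.61.

This is the 61st percentile, which means 61% of values fall below this point.

Using the inverse CDF (quantile function):
x = F⁻¹(0.61) = 21.0500

Verification: P(X ≤ 21.0500) = 0.61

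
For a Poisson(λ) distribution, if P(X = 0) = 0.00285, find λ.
λ = 5.8604

For a Poisson(λ) distribution, the PMF at 0 is:
P(X = 0) = λ^0 e^(-λ) / 0! = e^(-λ)

Given P(X = 0) = 0.00285:
e^(-λ) = 0.00285
-λ = ln(0.00285)
λ = -ln(0.00285) = 5.8604

Verification: e^(-5.8604) = 0.00285 ✓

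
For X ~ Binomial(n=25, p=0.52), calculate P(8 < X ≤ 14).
0.689625

We have X ~ Binomial(n=25, p=0.52).

To find P(8 < X ≤ 14), we use:
P(8 < X ≤ 14) = P(X ≤ 14) - P(X ≤ 8)
                 = F(14) - F(8)
                 = 0.724855 - 0.035229
                 = 0.689625

So there's approximately a 69.0% chance that X falls in this range.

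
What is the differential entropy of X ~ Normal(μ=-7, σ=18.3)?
4.3258 nats

We have X ~ Normal(μ=-7, σ=18.3).

The differential entropy measures the uncertainty or information content of the distribution.

For a Normal distribution with μ=-7, σ=18.3:
h(X) = 4.3258 nats

(In bits, this would be 6.2409 bits.)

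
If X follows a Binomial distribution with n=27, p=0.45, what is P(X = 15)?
0.083692

We have X ~ Binomial(n=27, p=0.45).

For a Binomial distribution, the PMF gives us the probability of each outcome.

Using the PMF formula:
P(X = 15) = 0.083692

Rounded to 4 decimal places: 0.0837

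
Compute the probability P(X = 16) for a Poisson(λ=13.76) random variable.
0.083442

We have X ~ Poisson(λ=13.76).

For a Poisson distribution, the PMF gives us the probability of each outcome.

Using the PMF formula:
P(X = 16) = 0.083442

Rounded to 4 decimal places: 0.0834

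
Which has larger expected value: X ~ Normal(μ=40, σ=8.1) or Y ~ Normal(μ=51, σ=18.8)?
Y has larger mean (51.0000 > 40.0000)

Compute the expected value for each distribution:

X ~ Normal(μ=40, σ=8.1):
E[X] = 40.0000

Y ~ Normal(μ=51, σ=18.8):
E[Y] = 51.0000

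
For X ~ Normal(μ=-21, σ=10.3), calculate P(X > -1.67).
0.030280

We have X ~ Normal(μ=-21, σ=10.3).

P(X > -1.67) = 1 - P(X ≤ -1.67)
                = 1 - F(-1.67)
                = 1 - 0.969720
                = 0.030280

So there's approximately a 3.0% chance that X exceeds -1.67.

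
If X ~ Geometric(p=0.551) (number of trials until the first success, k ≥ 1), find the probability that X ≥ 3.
0.201601

We have X ~ Geometric(p=0.551) (number of trials until the first success, k ≥ 1).

For discrete distributions, P(X ≥ 3) = 1 - P(X ≤ 2).

P(X ≤ 2) = 0.798399
P(X ≥ 3) = 1 - 0.798399 = 0.201601

So there's approximately a 20.2% chance that X is at least 3.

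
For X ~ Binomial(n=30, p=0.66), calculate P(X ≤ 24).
0.969960

We have X ~ Binomial(n=30, p=0.66).

The CDF gives us P(X ≤ k).

Using the CDF:
P(X ≤ 24) = 0.969960

This means there's approximately a 97.0% chance that X is at most 24.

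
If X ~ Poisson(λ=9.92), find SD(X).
3.1496

We have X ~ Poisson(λ=9.92).

For a Poisson distribution with λ=9.92:
σ = √Var(X) = 3.1496

The standard deviation is the square root of the variance.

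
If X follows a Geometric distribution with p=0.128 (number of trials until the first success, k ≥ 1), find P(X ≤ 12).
0.806715

We have X ~ Geometric(p=0.128) (number of trials until the first success, k ≥ 1).

The CDF gives us P(X ≤ k).

Using the CDF:
P(X ≤ 12) = 0.806715

This means there's approximately a 80.7% chance that X is at most 12.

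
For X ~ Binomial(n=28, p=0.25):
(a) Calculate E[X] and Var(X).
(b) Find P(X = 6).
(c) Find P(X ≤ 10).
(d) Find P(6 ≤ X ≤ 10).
(a) E[X] = 7.0000, Var(X) = 5.2500
(b) P(X = 6) = 0.164070
(c) P(X ≤ 10) = 0.932103
(d) P(6 ≤ X ≤ 10) = 0.668313

We have X ~ Binomial(n=28, p=0.25).

(a) Moments:
E[X] = 7.0000
Var(X) = 5.2500
σ = √Var(X) = 2.2913

(b) Point probability using PMF:
P(X = 6) = 0.164070

(c) Cumulative probability using CDF:
P(X ≤ 10) = F(10) = 0.932103

(d) Range probability:
P(6 ≤ X ≤ 10) = P(X ≤ 10) - P(X ≤ 5)
                   = F(10) - F(5)
                   = 0.932103 - 0.263790
                   = 0.668313

This means approximately 66.8% of outcomes fall in the interval [6, 10].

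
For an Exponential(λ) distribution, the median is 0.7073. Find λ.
λ = 0.9800

For X ~ Exponential(λ), the CDF is F(x) = 1 - e^(-λx).
The median m satisfies F(m) = 0.5:
1 - e^(-λm) = 0.5
e^(-λm) = 0.5
λm = ln(2)
m = ln(2) / λ

Given m = 0.7073:
λ = ln(2) / 0.7073 = 0.693147 / 0.7073 = 0.9800

Verification: ln(2) / 0.9800 = 0.7073 ✓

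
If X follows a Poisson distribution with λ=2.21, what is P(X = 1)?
0.242438

We have X ~ Poisson(λ=2.21).

For a Poisson distribution, the PMF gives us the probability of each outcome.

Using the PMF formula:
P(X = 1) = 0.242438

Rounded to 4 decimal places: 0.2424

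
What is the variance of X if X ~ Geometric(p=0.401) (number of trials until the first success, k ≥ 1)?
3.7251

We have X ~ Geometric(p=0.401) (number of trials until the first success, k ≥ 1).

For a Geometric distribution with p=0.401 (number of trials until the first success, k ≥ 1):
Var(X) = 3.7251

The variance measures the spread of the distribution around the mean.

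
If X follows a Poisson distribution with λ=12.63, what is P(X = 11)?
0.106940

We have X ~ Poisson(λ=12.63).

For a Poisson distribution, the PMF gives us the probability of each outcome.

Using the PMF formula:
P(X = 11) = 0.106940

Rounded to 4 decimal places: 0.1069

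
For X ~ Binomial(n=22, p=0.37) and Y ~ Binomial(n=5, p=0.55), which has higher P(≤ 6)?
Y has higher probability (P(Y ≤ 6) = 1.0000 > P(X ≤ 6) = 0.2379)

Compute P(≤ 6) for each distribution:

X ~ Binomial(n=22, p=0.37):
P(X ≤ 6) = 0.2379

Y ~ Binomial(n=5, p=0.55):
P(Y ≤ 6) = 1.0000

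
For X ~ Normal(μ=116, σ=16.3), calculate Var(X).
265.6900

We have X ~ Normal(μ=116, σ=16.3).

For a Normal distribution with μ=116, σ=16.3:
Var(X) = 265.6900

The variance measures the spread of the distribution around the mean.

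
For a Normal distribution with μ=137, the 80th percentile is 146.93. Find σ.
σ = 11.7987

For X ~ Normal(μ, σ), the p-th percentile satisfies x = μ + z_p × σ,
where z_p = Φ⁻¹(p) is the standard normal quantile.

Step 1: z_{0.8} = Φ⁻¹(0.8) = 0.8416

Step 2: Solve for σ:
146.93 = 137 + 0.8416 × σ
σ = (146.93 - 137) / 0.8416
σ = 9.93 / 0.8416
σ = 11.7987

Verification: μ + z × σ = 137 + 0.8416 × 11.7987 = 146.93 ✓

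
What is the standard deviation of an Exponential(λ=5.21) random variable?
0.1919

We have X ~ Exponential(λ=5.21).

For an Exponential distribution with λ=5.21:
σ = √Var(X) = 0.1919

The standard deviation is the square root of the variance.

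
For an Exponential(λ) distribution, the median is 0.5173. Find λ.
λ = 1.3399

For X ~ Exponential(λ), the CDF is F(x) = 1 - e^(-λx).
The median m satisfies F(m) = 0.5:
1 - e^(-λm) = 0.5
e^(-λm) = 0.5
λm = ln(2)
m = ln(2) / λ

Given m = 0.5173:
λ = ln(2) / 0.5173 = 0.693147 / 0.5173 = 1.3399

Verification: ln(2) / 1.3399 = 0.5173 ✓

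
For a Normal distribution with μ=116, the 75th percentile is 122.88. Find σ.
σ = 10.2003

For X ~ Normal(μ, σ), the p-th percentile satisfies x = μ + z_p × σ,
where z_p = Φ⁻¹(p) is the standard normal quantile.

Step 1: z_{0.75} = Φ⁻¹(0.75) = 0.6745

Step 2: Solve for σ:
122.88 = 116 + 0.6745 × σ
σ = (122.88 - 116) / 0.6745
σ = 6.88 / 0.6745
σ = 10.2003

Verification: μ + z × σ = 116 + 0.6745 × 10.2003 = 122.88 ✓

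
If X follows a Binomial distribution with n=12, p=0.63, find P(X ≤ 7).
0.475114

We have X ~ Binomial(n=12, p=0.63).

The CDF gives us P(X ≤ k).

Using the CDF:
P(X ≤ 7) = 0.475114

This means there's approximately a 47.5% chance that X is at most 7.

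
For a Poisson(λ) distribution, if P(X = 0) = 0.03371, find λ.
λ = 3.3900

For a Poisson(λ) distribution, the PMF at 0 is:
P(X = 0) = λ^0 e^(-λ) / 0! = e^(-λ)

Given P(X = 0) = 0.03371:
e^(-λ) = 0.03371
-λ = ln(0.03371)
λ = -ln(0.03371) = 3.3900

Verification: e^(-3.3900) = 0.03371 ✓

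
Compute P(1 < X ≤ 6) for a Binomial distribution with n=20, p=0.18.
0.844494

We have X ~ Binomial(n=20, p=0.18).

To find P(1 < X ≤ 6), we use:
P(1 < X ≤ 6) = P(X ≤ 6) - P(X ≤ 1)
                 = F(6) - F(1)
                 = 0.946327 - 0.101832
                 = 0.844494

So there's approximately a 84.4% chance that X falls in this range.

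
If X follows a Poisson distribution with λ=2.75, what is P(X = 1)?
0.175802

We have X ~ Poisson(λ=2.75).

For a Poisson distribution, the PMF gives us the probability of each outcome.

Using the PMF formula:
P(X = 1) = 0.175802

Rounded to 4 decimal places: 0.1758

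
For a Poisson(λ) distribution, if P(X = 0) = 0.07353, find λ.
λ = 2.6101

For a Poisson(λ) distribution, the PMF at 0 is:
P(X = 0) = λ^0 e^(-λ) / 0! = e^(-λ)

Given P(X = 0) = 0.07353:
e^(-λ) = 0.07353
-λ = ln(0.07353)
λ = -ln(0.07353) = 2.6101

Verification: e^(-2.6101) = 0.07353 ✓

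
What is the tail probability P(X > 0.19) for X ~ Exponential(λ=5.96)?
0.322259

We have X ~ Exponential(λ=5.96).

P(X > 0.19) = 1 - P(X ≤ 0.19)
                = 1 - F(0.19)
                = 1 - 0.677741
                = 0.322259

So there's approximately a 32.2% chance that X exceeds 0.19.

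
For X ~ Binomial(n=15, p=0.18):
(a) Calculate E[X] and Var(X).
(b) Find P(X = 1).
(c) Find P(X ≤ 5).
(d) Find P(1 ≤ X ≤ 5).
(a) E[X] = 2.7000, Var(X) = 2.2140
(b) P(X = 1) = 0.167787
(c) P(X ≤ 5) = 0.961299
(d) P(1 ≤ X ≤ 5) = 0.910342

We have X ~ Binomial(n=15, p=0.18).

(a) Moments:
E[X] = 2.7000
Var(X) = 2.2140
σ = √Var(X) = 1.4880

(b) Point probability using PMF:
P(X = 1) = 0.167787

(c) Cumulative probability using CDF:
P(X ≤ 5) = F(5) = 0.961299

(d) Range probability:
P(1 ≤ X ≤ 5) = P(X ≤ 5) - P(X ≤ 0)
                   = F(5) - F(0)
                   = 0.961299 - 0.050957
                   = 0.910342

This means approximately 91.0% of outcomes fall in the interval [1, 5].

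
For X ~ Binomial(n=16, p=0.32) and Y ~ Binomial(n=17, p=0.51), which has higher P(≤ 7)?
X has higher probability (P(X ≤ 7) = 0.8965 > P(Y ≤ 7) = 0.2855)

Compute P(≤ 7) for each distribution:

X ~ Binomial(n=16, p=0.32):
P(X ≤ 7) = 0.8965

Y ~ Binomial(n=17, p=0.51):
P(Y ≤ 7) = 0.2855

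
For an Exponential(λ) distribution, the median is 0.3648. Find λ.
λ = 1.9001

For X ~ Exponential(λ), the CDF is F(x) = 1 - e^(-λx).
The median m satisfies F(m) = 0.5:
1 - e^(-λm) = 0.5
e^(-λm) = 0.5
λm = ln(2)
m = ln(2) / λ

Given m = 0.3648:
λ = ln(2) / 0.3648 = 0.693147 / 0.3648 = 1.9001

Verification: ln(2) / 1.9001 = 0.3648 ✓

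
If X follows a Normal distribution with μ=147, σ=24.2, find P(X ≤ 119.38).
0.126868

We have X ~ Normal(μ=147, σ=24.2).

The CDF gives us P(X ≤ k).

Using the CDF:
P(X ≤ 119.38) = 0.126868

This means there's approximately a 12.7% chance that X is at most 119.38.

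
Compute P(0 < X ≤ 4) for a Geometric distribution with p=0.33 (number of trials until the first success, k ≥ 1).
0.798489

We have X ~ Geometric(p=0.33) (number of trials until the first success, k ≥ 1).

To find P(0 < X ≤ 4), we use:
P(0 < X ≤ 4) = P(X ≤ 4) - P(X ≤ 0)
                 = F(4) - F(0)
                 = 0.798489 - 0.000000
                 = 0.798489

So there's approximately a 79.8% chance that X falls in this range.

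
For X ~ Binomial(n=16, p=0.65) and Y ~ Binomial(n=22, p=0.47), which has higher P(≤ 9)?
Y has higher probability (P(Y ≤ 9) = 0.3618 > P(X ≤ 9) = 0.3119)

Compute P(≤ 9) for each distribution:

X ~ Binomial(n=16, p=0.65):
P(X ≤ 9) = 0.3119

Y ~ Binomial(n=22, p=0.47):
P(Y ≤ 9) = 0.3618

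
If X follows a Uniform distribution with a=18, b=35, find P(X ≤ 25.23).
0.425294

We have X ~ Uniform(a=18, b=35).

The CDF gives us P(X ≤ k).

Using the CDF:
P(X ≤ 25.23) = 0.425294

This means there's approximately a 42.5% chance that X is at most 25.23.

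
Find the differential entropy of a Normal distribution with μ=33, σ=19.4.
4.3842 nats

We have X ~ Normal(μ=33, σ=19.4).

The differential entropy measures the uncertainty or information content of the distribution.

For a Normal distribution with μ=33, σ=19.4:
h(X) = 4.3842 nats

(In bits, this would be 6.3251 bits.)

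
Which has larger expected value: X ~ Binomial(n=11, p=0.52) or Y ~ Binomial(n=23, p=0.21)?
X has larger mean (5.7200 > 4.8300)

Compute the expected value for each distribution:

X ~ Binomial(n=11, p=0.52):
E[X] = 5.7200

Y ~ Binomial(n=23, p=0.21):
E[Y] = 4.8300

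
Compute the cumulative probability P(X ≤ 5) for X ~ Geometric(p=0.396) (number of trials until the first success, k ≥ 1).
0.919613

We have X ~ Geometric(p=0.396) (number of trials until the first success, k ≥ 1).

The CDF gives us P(X ≤ k).

Using the CDF:
P(X ≤ 5) = 0.919613

This means there's approximately a 92.0% chance that X is at most 5.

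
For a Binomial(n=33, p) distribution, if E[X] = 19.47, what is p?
p = 0.59

For a Binomial(n, p) distribution:
E[X] = n × p

Given n = 33 and E[X] = 19.47:
19.47 = 33 × p
p = 19.47 / 33 = 0.59

Verification: Binomial(33, 0.59) has E[X] = 19.47 ✓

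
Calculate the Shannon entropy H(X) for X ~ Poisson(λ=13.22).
2.7032 nats

We have X ~ Poisson(λ=13.22).

The Shannon entropy measures the uncertainty or information content of the distribution.

For a Poisson distribution with λ=13.22:
H(X) = 2.7032 nats

(In bits, this would be 3.8999 bits.)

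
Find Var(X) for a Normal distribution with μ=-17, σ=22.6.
510.7600

We have X ~ Normal(μ=-17, σ=22.6).

For a Normal distribution with μ=-17, σ=22.6:
Var(X) = 510.7600

The variance measures the spread of the distribution around the mean.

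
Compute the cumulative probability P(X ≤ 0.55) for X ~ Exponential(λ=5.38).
0.948129

We have X ~ Exponential(λ=5.38).

The CDF gives us P(X ≤ k).

Using the CDF:
P(X ≤ 0.55) = 0.948129

This means there's approximately a 94.8% chance that X is at most 0.55.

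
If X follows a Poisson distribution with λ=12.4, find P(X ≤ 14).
0.734692

We have X ~ Poisson(λ=12.4).

The CDF gives us P(X ≤ k).

Using the CDF:
P(X ≤ 14) = 0.734692

This means there's approximately a 73.5% chance that X is at most 14.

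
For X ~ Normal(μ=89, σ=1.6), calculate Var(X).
2.5600

We have X ~ Normal(μ=89, σ=1.6).

For a Normal distribution with μ=89, σ=1.6:
Var(X) = 2.5600

The variance measures the spread of the distribution around the mean.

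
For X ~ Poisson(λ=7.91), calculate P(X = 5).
0.094718

We have X ~ Poisson(λ=7.91).

For a Poisson distribution, the PMF gives us the probability of each outcome.

Using the PMF formula:
P(X = 5) = 0.094718

Rounded to 4 decimal places: 0.0947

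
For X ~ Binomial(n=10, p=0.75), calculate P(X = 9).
0.187712

We have X ~ Binomial(n=10, p=0.75).

For a Binomial distribution, the PMF gives us the probability of each outcome.

Using the PMF formula:
P(X = 9) = 0.187712

Rounded to 4 decimal places: 0.1877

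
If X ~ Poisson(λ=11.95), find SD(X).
3.4569

We have X ~ Poisson(λ=11.95).

For a Poisson distribution with λ=11.95:
σ = √Var(X) = 3.4569

The standard deviation is the square root of the variance.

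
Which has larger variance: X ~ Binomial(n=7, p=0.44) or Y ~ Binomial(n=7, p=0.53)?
Y has larger variance (1.7437 > 1.7248)

Compute the variance for each distribution:

X ~ Binomial(n=7, p=0.44):
Var(X) = 1.7248

Y ~ Binomial(n=7, p=0.53):
Var(Y) = 1.7437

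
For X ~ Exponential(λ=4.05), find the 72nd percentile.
0.3143

We have X ~ Exponential(λ=4.05).

We want to find x such that P(X ≤ x) = 0.72.

This is the 72nd percentile, which means 72% of values fall below this point.

Using the inverse CDF (quantile function):
x = F⁻¹(0.72) = 0.3143

Verification: P(X ≤ 0.3143) = 0.72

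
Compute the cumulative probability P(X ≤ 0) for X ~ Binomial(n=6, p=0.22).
0.225200

We have X ~ Binomial(n=6, p=0.22).

The CDF gives us P(X ≤ k).

Using the CDF:
P(X ≤ 0) = 0.225200

This means there's approximately a 22.5% chance that X is at most 0.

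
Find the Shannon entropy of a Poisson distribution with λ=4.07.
2.0959 nats

We have X ~ Poisson(λ=4.07).

The Shannon entropy measures the uncertainty or information content of the distribution.

For a Poisson distribution with λ=4.07:
H(X) = 2.0959 nats

(In bits, this would be 3.0237 bits.)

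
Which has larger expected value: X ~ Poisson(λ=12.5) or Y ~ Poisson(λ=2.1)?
X has larger mean (12.5000 > 2.1000)

Compute the expected value for each distribution:

X ~ Poisson(λ=12.5):
E[X] = 12.5000

Y ~ Poisson(λ=2.1):
E[Y] = 2.1000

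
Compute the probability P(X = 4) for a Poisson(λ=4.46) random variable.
0.190623

We have X ~ Poisson(λ=4.46).

For a Poisson distribution, the PMF gives us the probability of each outcome.

Using the PMF formula:
P(X = 4) = 0.190623

Rounded to 4 decimal places: 0.1906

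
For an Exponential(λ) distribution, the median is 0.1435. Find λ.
λ = 4.8303

For X ~ Exponential(λ), the CDF is F(x) = 1 - e^(-λx).
The median m satisfies F(m) = 0.5:
1 - e^(-λm) = 0.5
e^(-λm) = 0.5
λm = ln(2)
m = ln(2) / λ

Given m = 0.1435:
λ = ln(2) / 0.1435 = 0.693147 / 0.1435 = 4.8303

Verification: ln(2) / 4.8303 = 0.1435 ✓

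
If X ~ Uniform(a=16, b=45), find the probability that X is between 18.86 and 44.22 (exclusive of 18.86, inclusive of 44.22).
0.874483

We have X ~ Uniform(a=16, b=45).

To find P(18.86 < X ≤ 44.22), we use:
P(18.86 < X ≤ 44.22) = P(X ≤ 44.22) - P(X ≤ 18.86)
                 = F(44.22) - F(18.86)
                 = 0.973103 - 0.098621
                 = 0.874483

So there's approximately a 87.4% chance that X falls in this range.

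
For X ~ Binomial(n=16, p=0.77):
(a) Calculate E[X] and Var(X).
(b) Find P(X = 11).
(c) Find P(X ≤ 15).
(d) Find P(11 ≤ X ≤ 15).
(a) E[X] = 12.3200, Var(X) = 2.8336
(b) P(X = 11) = 0.158606
(c) P(X ≤ 15) = 0.984730
(d) P(11 ≤ X ≤ 15) = 0.844230

We have X ~ Binomial(n=16, p=0.77).

(a) Moments:
E[X] = 12.3200
Var(X) = 2.8336
σ = √Var(X) = 1.6833

(b) Point probability using PMF:
P(X = 11) = 0.158606

(c) Cumulative probability using CDF:
P(X ≤ 15) = F(15) = 0.984730

(d) Range probability:
P(11 ≤ X ≤ 15) = P(X ≤ 15) - P(X ≤ 10)
                   = F(15) - F(10)
                   = 0.984730 - 0.140499
                   = 0.844230

This means approximately 84.4% of outcomes fall in the interval [11, 15].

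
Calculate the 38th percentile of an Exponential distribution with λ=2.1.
0.2276

We have X ~ Exponential(λ=2.1).

We want to find x such that P(X ≤ x) = 0.38.

This is the 38th percentile, which means 38% of values fall below this point.

Using the inverse CDF (quantile function):
x = F⁻¹(0.38) = 0.2276

Verification: P(X ≤ 0.2276) = 0.38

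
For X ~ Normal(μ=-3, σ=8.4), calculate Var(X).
70.5600

We have X ~ Normal(μ=-3, σ=8.4).

For a Normal distribution with μ=-3, σ=8.4:
Var(X) = 70.5600

The variance measures the spread of the distribution around the mean.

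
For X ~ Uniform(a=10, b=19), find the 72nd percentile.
16.4800

We have X ~ Uniform(a=10, b=19).

We want to find x such that P(X ≤ x) = 0.72.

This is the 72nd percentile, which means 72% of values fall below this point.

Using the inverse CDF (quantile function):
x = F⁻¹(0.72) = 16.4800

Verification: P(X ≤ 16.4800) = 0.72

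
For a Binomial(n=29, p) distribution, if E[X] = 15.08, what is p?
p = 0.52

For a Binomial(n, p) distribution:
E[X] = n × p

Given n = 29 and E[X] = 15.08:
15.08 = 29 × p
p = 15.08 / 29 = 0.52

Verification: Binomial(29, 0.52) has E[X] = 15.08 ✓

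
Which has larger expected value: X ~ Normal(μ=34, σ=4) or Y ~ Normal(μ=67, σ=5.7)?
Y has larger mean (67.0000 > 34.0000)

Compute the expected value for each distribution:

X ~ Normal(μ=34, σ=4):
E[X] = 34.0000

Y ~ Normal(μ=67, σ=5.7):
E[Y] = 67.0000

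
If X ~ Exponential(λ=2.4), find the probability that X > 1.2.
0.056135

We have X ~ Exponential(λ=2.4).

P(X > 1.2) = 1 - P(X ≤ 1.2)
                = 1 - F(1.2)
                = 1 - 0.943865
                = 0.056135

So there's approximately a 5.6% chance that X exceeds 1.2.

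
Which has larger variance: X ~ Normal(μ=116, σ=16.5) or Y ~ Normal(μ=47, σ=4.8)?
X has larger variance (272.2500 > 23.0400)

Compute the variance for each distribution:

X ~ Normal(μ=116, σ=16.5):
Var(X) = 272.2500

Y ~ Normal(μ=47, σ=4.8):
Var(Y) = 23.0400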